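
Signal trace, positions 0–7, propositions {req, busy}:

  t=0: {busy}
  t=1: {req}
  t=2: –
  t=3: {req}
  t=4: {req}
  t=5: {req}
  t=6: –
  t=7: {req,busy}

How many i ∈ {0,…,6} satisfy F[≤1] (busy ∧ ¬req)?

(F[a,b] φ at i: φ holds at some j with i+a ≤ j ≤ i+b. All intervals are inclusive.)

1

Evaluate at each i in [0,6]:
  i=0: ✓ (witness j=0)
  i=1: ✗ (none in [1,2])
  i=2: ✗ (none in [2,3])
  i=3: ✗ (none in [3,4])
  i=4: ✗ (none in [4,5])
  i=5: ✗ (none in [5,6])
  i=6: ✗ (none in [6,7])
Positions where it holds: {0} → 1.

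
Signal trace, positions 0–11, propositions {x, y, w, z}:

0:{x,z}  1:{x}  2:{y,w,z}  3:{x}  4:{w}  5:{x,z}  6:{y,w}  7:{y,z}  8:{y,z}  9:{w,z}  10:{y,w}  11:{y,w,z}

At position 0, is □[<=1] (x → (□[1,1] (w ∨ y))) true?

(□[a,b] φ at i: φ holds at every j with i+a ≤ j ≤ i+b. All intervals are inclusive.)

Check (x → (□[1,1] (w ∨ y))) at every j in [0,1]:
  j=0: antecedent true; consequent fails at 1 → ✗
  j=1: antecedent true; consequent holds on [2,2] → ✓
Fails at j=0 → formula fails.

Does not hold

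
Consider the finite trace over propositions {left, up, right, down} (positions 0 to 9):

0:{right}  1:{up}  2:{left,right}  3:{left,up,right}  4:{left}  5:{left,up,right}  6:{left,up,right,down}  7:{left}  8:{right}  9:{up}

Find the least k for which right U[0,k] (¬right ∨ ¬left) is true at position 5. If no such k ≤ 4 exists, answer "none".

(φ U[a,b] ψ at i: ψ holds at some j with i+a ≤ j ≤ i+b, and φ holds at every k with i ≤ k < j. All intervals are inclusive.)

2

Need earliest j ≥ 5 with (¬right ∨ ¬left), and right at every k in [5,j-1].
  j=5: rhs fails.
  j=6: rhs fails.
  j=7: rhs holds; lhs holds on [5,6]. k = 2.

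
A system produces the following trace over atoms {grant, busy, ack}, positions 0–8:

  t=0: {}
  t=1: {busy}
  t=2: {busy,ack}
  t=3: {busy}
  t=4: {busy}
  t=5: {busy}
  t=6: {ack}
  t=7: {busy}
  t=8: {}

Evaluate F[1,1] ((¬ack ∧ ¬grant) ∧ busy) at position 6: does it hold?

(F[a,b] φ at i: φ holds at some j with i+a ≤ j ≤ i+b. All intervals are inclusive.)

Check ((¬ack ∧ ¬grant) ∧ busy) at each j in [7,7]:
  j=7: true
Found at j=7 → formula holds.

True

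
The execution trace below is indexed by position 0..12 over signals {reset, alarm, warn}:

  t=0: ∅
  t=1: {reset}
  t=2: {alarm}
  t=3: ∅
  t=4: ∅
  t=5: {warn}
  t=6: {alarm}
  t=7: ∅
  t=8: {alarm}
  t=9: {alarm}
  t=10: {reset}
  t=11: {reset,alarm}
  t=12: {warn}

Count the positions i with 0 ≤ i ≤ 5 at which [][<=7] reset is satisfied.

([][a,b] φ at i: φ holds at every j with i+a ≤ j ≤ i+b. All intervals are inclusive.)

0

Evaluate at each i in [0,5]:
  i=0: ✗ (fails at j=0)
  i=1: ✗ (fails at j=2)
  i=2: ✗ (fails at j=2)
  i=3: ✗ (fails at j=3)
  i=4: ✗ (fails at j=4)
  i=5: ✗ (fails at j=5)
Positions where it holds: {} → 0.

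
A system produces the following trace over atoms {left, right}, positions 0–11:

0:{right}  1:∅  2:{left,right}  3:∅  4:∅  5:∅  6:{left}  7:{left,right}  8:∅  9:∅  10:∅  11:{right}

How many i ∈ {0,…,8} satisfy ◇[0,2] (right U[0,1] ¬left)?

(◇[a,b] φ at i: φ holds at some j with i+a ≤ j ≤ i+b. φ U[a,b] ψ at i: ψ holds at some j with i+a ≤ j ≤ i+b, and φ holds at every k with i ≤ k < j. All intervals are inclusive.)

Evaluate at each i in [0,8]:
  i=0: ✓ (witness j=0)
  i=1: ✓ (witness j=1)
  i=2: ✓ (witness j=2)
  i=3: ✓ (witness j=3)
  i=4: ✓ (witness j=4)
  i=5: ✓ (witness j=5)
  i=6: ✓ (witness j=7)
  i=7: ✓ (witness j=7)
  i=8: ✓ (witness j=8)
Positions where it holds: {0, 1, 2, 3, 4, 5, 6, 7, 8} → 9.

9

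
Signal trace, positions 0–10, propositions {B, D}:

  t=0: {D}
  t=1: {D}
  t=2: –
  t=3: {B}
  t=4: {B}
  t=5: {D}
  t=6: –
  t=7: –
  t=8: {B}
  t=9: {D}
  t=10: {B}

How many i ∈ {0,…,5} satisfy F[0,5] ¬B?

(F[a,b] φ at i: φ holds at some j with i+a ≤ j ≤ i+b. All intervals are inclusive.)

6

Evaluate at each i in [0,5]:
  i=0: ✓ (witness j=0)
  i=1: ✓ (witness j=1)
  i=2: ✓ (witness j=2)
  i=3: ✓ (witness j=5)
  i=4: ✓ (witness j=5)
  i=5: ✓ (witness j=5)
Positions where it holds: {0, 1, 2, 3, 4, 5} → 6.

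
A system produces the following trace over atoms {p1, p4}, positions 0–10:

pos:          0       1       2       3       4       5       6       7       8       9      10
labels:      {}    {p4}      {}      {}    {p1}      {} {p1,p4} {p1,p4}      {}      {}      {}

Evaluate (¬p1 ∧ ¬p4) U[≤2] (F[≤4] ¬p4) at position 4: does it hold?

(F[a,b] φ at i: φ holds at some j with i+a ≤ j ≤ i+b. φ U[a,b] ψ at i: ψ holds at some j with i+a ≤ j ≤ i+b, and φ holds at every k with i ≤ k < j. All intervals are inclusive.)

Need some j in [4,6] with F[≤4] ¬p4, and (¬p1 ∧ ¬p4) at every k in [4,j-1].
  j=4: F[≤4] ¬p4 holds; no prefix to check → satisfied.

True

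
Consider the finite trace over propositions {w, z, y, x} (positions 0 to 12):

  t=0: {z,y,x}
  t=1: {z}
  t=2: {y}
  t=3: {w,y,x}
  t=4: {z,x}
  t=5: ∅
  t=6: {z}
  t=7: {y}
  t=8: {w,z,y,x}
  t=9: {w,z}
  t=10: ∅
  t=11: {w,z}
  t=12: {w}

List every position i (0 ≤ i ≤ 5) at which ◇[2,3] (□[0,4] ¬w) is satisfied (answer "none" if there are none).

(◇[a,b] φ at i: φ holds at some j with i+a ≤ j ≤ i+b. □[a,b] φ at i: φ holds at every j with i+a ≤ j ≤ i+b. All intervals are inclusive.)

none

Evaluate at each i in [0,5]:
  i=0: ✗ (none in [2,3])
  i=1: ✗ (none in [3,4])
  i=2: ✗ (none in [4,5])
  i=3: ✗ (none in [5,6])
  i=4: ✗ (none in [6,7])
  i=5: ✗ (none in [7,8])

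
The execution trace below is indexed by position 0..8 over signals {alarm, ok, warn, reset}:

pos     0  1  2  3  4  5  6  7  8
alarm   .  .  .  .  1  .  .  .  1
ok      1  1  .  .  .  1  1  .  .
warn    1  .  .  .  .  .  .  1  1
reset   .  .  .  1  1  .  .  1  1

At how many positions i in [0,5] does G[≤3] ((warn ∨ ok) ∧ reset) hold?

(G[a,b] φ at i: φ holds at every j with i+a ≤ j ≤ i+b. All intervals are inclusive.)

Evaluate at each i in [0,5]:
  i=0: ✗ (fails at j=0)
  i=1: ✗ (fails at j=1)
  i=2: ✗ (fails at j=2)
  i=3: ✗ (fails at j=3)
  i=4: ✗ (fails at j=4)
  i=5: ✗ (fails at j=5)
Positions where it holds: {} → 0.

0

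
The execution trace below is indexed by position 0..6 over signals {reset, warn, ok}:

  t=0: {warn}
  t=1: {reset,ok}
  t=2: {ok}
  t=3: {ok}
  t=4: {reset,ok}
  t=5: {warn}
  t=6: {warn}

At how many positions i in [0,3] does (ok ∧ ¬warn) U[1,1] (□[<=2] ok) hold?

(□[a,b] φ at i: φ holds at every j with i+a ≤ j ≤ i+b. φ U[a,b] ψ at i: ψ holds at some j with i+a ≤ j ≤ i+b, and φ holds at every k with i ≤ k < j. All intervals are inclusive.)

1

Evaluate at each i in [0,3]:
  i=0: ✗ (lhs fails at k=0 before rhs at j=1)
  i=1: ✓ (rhs at j=2; lhs holds on [1,1])
  i=2: ✗ (no rhs in [3,3])
  i=3: ✗ (no rhs in [4,4])
Positions where it holds: {1} → 1.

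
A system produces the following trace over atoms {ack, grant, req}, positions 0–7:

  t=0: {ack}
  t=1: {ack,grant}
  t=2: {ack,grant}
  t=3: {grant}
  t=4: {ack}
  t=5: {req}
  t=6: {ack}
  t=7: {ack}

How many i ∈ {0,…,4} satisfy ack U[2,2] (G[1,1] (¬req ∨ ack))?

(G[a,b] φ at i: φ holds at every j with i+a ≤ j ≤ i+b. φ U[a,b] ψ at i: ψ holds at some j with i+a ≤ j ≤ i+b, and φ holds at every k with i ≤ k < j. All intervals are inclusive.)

Evaluate at each i in [0,4]:
  i=0: ✓ (rhs at j=2; lhs holds on [0,1])
  i=1: ✓ (rhs at j=3; lhs holds on [1,2])
  i=2: ✗ (no rhs in [4,4])
  i=3: ✗ (lhs fails at k=3 before rhs at j=5)
  i=4: ✗ (lhs fails at k=5 before rhs at j=6)
Positions where it holds: {0, 1} → 2.

2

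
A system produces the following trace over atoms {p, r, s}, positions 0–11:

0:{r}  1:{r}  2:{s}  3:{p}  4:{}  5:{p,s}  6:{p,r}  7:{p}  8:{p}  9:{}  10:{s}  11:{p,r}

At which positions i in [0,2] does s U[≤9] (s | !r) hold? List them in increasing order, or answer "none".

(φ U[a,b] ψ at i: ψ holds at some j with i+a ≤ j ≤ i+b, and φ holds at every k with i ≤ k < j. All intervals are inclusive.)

Evaluate at each i in [0,2]:
  i=0: ✗ (lhs fails at k=0 before rhs at j=2)
  i=1: ✗ (lhs fails at k=1 before rhs at j=2)
  i=2: ✓ (rhs at j=2)

2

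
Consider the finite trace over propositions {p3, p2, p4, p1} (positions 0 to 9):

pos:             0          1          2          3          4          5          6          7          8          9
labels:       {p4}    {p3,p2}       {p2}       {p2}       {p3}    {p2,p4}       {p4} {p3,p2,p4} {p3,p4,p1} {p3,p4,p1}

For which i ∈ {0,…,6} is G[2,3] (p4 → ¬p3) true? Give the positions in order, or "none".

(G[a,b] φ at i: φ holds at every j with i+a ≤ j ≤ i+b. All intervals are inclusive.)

0, 1, 2, 3

Evaluate at each i in [0,6]:
  i=0: ✓ (all of [2,3])
  i=1: ✓ (all of [3,4])
  i=2: ✓ (all of [4,5])
  i=3: ✓ (all of [5,6])
  i=4: ✗ (fails at j=7)
  i=5: ✗ (fails at j=7)
  i=6: ✗ (fails at j=8)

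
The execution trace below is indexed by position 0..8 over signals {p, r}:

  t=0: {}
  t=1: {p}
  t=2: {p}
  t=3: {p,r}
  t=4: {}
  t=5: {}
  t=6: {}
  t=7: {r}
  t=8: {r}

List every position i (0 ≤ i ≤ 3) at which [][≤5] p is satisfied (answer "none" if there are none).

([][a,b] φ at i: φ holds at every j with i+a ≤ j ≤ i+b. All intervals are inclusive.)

none

Evaluate at each i in [0,3]:
  i=0: ✗ (fails at j=0)
  i=1: ✗ (fails at j=4)
  i=2: ✗ (fails at j=4)
  i=3: ✗ (fails at j=4)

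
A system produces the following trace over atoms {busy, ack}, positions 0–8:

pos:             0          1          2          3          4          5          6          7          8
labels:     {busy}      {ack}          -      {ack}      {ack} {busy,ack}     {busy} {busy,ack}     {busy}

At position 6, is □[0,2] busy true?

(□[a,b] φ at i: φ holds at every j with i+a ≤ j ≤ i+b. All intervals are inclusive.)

Check busy at every j in [6,8]:
  j=6: true
  j=7: true
  j=8: true
All positions satisfy it → formula holds.

Yes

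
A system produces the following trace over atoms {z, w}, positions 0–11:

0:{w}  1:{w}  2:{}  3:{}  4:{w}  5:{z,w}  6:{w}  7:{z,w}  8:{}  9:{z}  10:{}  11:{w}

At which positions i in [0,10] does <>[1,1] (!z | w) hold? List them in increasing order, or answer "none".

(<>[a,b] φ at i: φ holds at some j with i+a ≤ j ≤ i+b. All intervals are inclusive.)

0, 1, 2, 3, 4, 5, 6, 7, 9, 10

Evaluate at each i in [0,10]:
  i=0: ✓ (witness j=1)
  i=1: ✓ (witness j=2)
  i=2: ✓ (witness j=3)
  i=3: ✓ (witness j=4)
  i=4: ✓ (witness j=5)
  i=5: ✓ (witness j=6)
  i=6: ✓ (witness j=7)
  i=7: ✓ (witness j=8)
  i=8: ✗ (none in [9,9])
  i=9: ✓ (witness j=10)
  i=10: ✓ (witness j=11)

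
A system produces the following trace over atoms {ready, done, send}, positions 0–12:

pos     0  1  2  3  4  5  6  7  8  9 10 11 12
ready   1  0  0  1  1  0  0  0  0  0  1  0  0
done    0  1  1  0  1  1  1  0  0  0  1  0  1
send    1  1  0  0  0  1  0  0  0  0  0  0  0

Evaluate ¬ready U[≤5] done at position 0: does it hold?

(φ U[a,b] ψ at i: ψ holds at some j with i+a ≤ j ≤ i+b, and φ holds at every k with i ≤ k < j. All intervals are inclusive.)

No

Need some j in [0,5] with done, and ¬ready at every k in [0,j-1].
  j=0: done false.
  j=1: done holds, but ¬ready fails at k=0 → not this j.
  j=2: done holds, but ¬ready fails at k=0 → not this j.
  j=3: done false.
  j=4: done holds, but ¬ready fails at k=0 → not this j.
  j=5: done holds, but ¬ready fails at k=0 → not this j.
No j in the window works → until fails.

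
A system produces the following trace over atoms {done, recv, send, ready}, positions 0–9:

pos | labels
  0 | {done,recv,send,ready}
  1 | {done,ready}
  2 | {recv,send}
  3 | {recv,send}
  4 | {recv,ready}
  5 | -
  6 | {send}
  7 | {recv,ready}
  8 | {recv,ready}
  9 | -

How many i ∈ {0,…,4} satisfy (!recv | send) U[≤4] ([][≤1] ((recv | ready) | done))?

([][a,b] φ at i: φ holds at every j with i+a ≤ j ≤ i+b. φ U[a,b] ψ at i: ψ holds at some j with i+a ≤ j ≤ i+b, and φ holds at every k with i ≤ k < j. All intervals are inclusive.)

4

Evaluate at each i in [0,4]:
  i=0: ✓ (rhs at j=0)
  i=1: ✓ (rhs at j=1)
  i=2: ✓ (rhs at j=2)
  i=3: ✓ (rhs at j=3)
  i=4: ✗ (lhs fails at k=4 before rhs at j=7)
Positions where it holds: {0, 1, 2, 3} → 4.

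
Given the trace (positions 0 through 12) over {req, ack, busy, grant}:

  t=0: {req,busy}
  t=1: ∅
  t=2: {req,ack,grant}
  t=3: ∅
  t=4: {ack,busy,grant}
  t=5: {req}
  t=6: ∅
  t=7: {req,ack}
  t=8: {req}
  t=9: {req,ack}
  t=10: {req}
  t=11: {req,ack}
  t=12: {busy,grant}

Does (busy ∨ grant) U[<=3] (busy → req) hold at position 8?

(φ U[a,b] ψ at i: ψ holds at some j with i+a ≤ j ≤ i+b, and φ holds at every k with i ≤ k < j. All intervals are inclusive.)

Need some j in [8,11] with (busy → req), and (busy ∨ grant) at every k in [8,j-1].
  j=8: (busy → req) holds; no prefix to check → satisfied.

True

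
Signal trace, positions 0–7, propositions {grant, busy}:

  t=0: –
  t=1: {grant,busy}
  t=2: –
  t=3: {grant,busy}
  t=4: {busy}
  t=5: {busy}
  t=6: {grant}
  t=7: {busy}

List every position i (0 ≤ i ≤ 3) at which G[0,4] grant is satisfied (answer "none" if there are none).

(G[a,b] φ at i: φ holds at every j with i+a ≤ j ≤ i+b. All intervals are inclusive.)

none

Evaluate at each i in [0,3]:
  i=0: ✗ (fails at j=0)
  i=1: ✗ (fails at j=2)
  i=2: ✗ (fails at j=2)
  i=3: ✗ (fails at j=4)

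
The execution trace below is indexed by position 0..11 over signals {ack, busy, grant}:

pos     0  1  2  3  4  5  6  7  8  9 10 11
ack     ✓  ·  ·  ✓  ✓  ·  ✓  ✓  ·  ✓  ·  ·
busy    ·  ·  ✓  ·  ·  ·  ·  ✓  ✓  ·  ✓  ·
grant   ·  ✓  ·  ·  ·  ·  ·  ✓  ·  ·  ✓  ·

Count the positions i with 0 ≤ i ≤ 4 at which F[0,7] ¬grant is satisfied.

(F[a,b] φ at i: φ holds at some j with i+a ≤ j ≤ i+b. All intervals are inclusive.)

Evaluate at each i in [0,4]:
  i=0: ✓ (witness j=0)
  i=1: ✓ (witness j=2)
  i=2: ✓ (witness j=2)
  i=3: ✓ (witness j=3)
  i=4: ✓ (witness j=4)
Positions where it holds: {0, 1, 2, 3, 4} → 5.

5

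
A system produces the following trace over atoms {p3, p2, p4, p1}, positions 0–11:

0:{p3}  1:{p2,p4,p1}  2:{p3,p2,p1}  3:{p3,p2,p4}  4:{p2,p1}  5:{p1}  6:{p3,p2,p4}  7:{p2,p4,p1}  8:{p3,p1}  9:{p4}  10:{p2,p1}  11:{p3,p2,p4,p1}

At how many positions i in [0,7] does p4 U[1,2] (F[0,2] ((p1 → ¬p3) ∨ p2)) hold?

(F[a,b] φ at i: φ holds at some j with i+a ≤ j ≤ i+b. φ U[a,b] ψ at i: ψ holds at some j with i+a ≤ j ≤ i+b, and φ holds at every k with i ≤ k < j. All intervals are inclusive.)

4

Evaluate at each i in [0,7]:
  i=0: ✗ (lhs fails at k=0 before rhs at j=1)
  i=1: ✓ (rhs at j=2; lhs holds on [1,1])
  i=2: ✗ (lhs fails at k=2 before rhs at j=3)
  i=3: ✓ (rhs at j=4; lhs holds on [3,3])
  i=4: ✗ (lhs fails at k=4 before rhs at j=5)
  i=5: ✗ (lhs fails at k=5 before rhs at j=6)
  i=6: ✓ (rhs at j=7; lhs holds on [6,6])
  i=7: ✓ (rhs at j=8; lhs holds on [7,7])
Positions where it holds: {1, 3, 6, 7} → 4.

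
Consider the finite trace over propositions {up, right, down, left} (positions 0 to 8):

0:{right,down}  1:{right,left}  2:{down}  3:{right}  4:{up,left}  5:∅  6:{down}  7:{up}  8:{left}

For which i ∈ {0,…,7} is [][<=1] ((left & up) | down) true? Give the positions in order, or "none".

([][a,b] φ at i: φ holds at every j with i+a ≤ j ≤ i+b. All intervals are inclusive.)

Evaluate at each i in [0,7]:
  i=0: ✗ (fails at j=1)
  i=1: ✗ (fails at j=1)
  i=2: ✗ (fails at j=3)
  i=3: ✗ (fails at j=3)
  i=4: ✗ (fails at j=5)
  i=5: ✗ (fails at j=5)
  i=6: ✗ (fails at j=7)
  i=7: ✗ (fails at j=7)

none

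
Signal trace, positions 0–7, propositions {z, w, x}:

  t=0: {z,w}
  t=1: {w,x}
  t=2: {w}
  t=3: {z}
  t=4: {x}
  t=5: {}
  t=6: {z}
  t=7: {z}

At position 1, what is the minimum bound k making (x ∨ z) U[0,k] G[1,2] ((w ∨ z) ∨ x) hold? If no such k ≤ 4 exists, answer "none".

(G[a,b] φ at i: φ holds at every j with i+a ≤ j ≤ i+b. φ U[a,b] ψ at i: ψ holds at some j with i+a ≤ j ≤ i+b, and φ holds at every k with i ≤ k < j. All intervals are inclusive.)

Need earliest j ≥ 1 with G[1,2] ((w ∨ z) ∨ x), and (x ∨ z) at every k in [1,j-1].
  j=1: rhs holds (empty prefix). k = 0.

0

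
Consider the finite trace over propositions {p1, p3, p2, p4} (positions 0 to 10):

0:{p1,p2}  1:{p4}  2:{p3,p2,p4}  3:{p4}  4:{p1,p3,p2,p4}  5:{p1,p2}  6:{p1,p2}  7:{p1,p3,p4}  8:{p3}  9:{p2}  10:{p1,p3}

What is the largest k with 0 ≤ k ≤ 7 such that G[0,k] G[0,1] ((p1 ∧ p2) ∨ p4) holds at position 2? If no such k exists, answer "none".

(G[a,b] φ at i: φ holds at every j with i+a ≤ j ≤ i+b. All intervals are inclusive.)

4

G[0,1] ((p1 ∧ p2) ∨ p4) must hold from j=2 onward; find where it first fails.
  j=2: holds
  j=3: holds
  j=4: holds
  j=5: holds
  j=6: holds
  j=7: fails
Holds on [2,6], so largest k = 4.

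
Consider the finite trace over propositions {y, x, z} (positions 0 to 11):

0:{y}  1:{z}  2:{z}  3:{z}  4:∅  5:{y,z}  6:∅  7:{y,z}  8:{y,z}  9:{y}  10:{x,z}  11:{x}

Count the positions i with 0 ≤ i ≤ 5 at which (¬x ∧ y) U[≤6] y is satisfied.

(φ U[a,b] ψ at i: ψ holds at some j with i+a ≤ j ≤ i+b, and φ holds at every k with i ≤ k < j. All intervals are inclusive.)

Evaluate at each i in [0,5]:
  i=0: ✓ (rhs at j=0)
  i=1: ✗ (lhs fails at k=1 before rhs at j=5)
  i=2: ✗ (lhs fails at k=2 before rhs at j=5)
  i=3: ✗ (lhs fails at k=3 before rhs at j=5)
  i=4: ✗ (lhs fails at k=4 before rhs at j=5)
  i=5: ✓ (rhs at j=5)
Positions where it holds: {0, 5} → 2.

2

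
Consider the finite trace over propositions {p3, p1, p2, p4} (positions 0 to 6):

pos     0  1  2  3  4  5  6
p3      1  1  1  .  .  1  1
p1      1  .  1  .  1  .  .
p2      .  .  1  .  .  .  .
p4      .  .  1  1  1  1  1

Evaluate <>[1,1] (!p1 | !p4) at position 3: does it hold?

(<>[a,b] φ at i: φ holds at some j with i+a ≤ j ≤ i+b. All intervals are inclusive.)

Does not hold

Check (!p1 | !p4) at each j in [4,4]:
  j=4: false
No position in the window satisfies it → formula fails.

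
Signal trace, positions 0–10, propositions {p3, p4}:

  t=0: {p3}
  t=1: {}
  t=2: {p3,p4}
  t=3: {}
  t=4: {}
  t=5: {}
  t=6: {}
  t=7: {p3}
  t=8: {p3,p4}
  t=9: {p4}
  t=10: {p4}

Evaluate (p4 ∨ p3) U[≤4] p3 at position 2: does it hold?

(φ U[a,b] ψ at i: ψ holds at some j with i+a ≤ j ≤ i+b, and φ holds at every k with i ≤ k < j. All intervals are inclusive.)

Need some j in [2,6] with p3, and (p4 ∨ p3) at every k in [2,j-1].
  j=2: p3 holds; no prefix to check → satisfied.

Holds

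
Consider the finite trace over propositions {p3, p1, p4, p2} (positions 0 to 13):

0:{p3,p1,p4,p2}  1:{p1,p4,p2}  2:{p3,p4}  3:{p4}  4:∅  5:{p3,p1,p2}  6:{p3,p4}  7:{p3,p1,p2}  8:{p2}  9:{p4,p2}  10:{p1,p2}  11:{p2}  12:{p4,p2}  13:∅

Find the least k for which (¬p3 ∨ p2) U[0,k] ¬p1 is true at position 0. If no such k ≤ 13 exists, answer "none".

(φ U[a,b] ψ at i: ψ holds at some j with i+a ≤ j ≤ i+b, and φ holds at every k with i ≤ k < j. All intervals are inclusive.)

Need earliest j ≥ 0 with ¬p1, and (¬p3 ∨ p2) at every k in [0,j-1].
  j=0: rhs fails.
  j=1: rhs fails.
  j=2: rhs holds; lhs holds on [0,1]. k = 2.

2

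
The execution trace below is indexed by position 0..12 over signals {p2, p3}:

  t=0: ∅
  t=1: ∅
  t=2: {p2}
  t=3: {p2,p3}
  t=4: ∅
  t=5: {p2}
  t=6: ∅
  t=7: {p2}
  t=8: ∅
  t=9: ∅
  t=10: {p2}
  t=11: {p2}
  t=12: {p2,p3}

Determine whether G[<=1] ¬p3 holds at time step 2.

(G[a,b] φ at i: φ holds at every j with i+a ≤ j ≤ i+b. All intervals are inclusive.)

Does not hold

Check ¬p3 at every j in [2,3]:
  j=2: true
  j=3: false
Fails at j=3 → formula fails.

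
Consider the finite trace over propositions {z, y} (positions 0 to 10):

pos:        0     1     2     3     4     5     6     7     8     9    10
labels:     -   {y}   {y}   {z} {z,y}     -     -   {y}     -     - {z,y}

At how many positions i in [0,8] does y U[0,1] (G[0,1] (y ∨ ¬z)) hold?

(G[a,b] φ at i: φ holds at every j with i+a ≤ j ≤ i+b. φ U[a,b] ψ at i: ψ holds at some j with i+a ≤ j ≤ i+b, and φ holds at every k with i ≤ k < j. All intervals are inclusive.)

7

Evaluate at each i in [0,8]:
  i=0: ✓ (rhs at j=0)
  i=1: ✓ (rhs at j=1)
  i=2: ✗ (no rhs in [2,3])
  i=3: ✗ (lhs fails at k=3 before rhs at j=4)
  i=4: ✓ (rhs at j=4)
  i=5: ✓ (rhs at j=5)
  i=6: ✓ (rhs at j=6)
  i=7: ✓ (rhs at j=7)
  i=8: ✓ (rhs at j=8)
Positions where it holds: {0, 1, 4, 5, 6, 7, 8} → 7.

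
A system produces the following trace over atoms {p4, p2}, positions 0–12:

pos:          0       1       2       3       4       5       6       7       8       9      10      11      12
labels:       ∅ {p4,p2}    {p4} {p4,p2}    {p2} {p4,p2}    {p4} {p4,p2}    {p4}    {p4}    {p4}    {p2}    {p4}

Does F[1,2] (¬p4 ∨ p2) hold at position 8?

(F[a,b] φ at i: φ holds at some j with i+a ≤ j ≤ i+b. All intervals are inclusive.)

Check (¬p4 ∨ p2) at each j in [9,10]:
  j=9: false
  j=10: false
No position in the window satisfies it → formula fails.

False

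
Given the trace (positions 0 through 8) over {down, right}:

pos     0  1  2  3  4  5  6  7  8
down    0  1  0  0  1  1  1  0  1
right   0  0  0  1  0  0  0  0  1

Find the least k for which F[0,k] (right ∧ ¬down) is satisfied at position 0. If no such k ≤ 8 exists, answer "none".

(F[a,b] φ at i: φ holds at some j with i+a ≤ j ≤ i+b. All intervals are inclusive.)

3

Scan j = 0,1,… for (right ∧ ¬down):
  j=0: fails
  j=1: fails
  j=2: fails
  j=3: holds
First hit at j=3, so smallest k = 3-0 = 3.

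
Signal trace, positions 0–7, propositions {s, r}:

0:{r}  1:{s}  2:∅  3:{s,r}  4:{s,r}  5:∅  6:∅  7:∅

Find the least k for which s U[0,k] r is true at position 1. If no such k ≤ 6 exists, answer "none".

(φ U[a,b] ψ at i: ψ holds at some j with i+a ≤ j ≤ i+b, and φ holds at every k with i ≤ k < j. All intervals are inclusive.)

none

Need earliest j ≥ 1 with r, and s at every k in [1,j-1].
  j=1: rhs fails.
  j=2: rhs fails.
  j=3: rhs holds but lhs fails at k=2.
  j=4: rhs holds but lhs fails at k=2.
  j=5: rhs fails.
  j=6: rhs fails.
  j=7: rhs fails.
No witness within the range → none.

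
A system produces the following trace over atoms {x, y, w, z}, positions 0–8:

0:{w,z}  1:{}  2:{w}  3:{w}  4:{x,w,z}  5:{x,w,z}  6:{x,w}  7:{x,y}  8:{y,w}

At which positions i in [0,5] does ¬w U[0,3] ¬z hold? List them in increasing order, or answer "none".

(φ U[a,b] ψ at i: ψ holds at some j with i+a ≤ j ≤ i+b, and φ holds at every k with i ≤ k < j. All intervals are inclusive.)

Evaluate at each i in [0,5]:
  i=0: ✗ (lhs fails at k=0 before rhs at j=1)
  i=1: ✓ (rhs at j=1)
  i=2: ✓ (rhs at j=2)
  i=3: ✓ (rhs at j=3)
  i=4: ✗ (lhs fails at k=4 before rhs at j=6)
  i=5: ✗ (lhs fails at k=5 before rhs at j=6)

1, 2, 3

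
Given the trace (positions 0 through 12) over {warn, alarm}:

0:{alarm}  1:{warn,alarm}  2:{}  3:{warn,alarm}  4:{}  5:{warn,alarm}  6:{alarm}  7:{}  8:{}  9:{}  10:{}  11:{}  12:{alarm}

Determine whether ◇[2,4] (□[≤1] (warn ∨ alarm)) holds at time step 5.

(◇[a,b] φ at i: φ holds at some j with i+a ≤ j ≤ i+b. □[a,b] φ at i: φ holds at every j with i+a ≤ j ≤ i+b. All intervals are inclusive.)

Check □[≤1] (warn ∨ alarm) at each j in [7,9]:
  j=7: fails at 7
  j=8: fails at 8
  j=9: fails at 9
No position in the window satisfies it → formula fails.

Does not hold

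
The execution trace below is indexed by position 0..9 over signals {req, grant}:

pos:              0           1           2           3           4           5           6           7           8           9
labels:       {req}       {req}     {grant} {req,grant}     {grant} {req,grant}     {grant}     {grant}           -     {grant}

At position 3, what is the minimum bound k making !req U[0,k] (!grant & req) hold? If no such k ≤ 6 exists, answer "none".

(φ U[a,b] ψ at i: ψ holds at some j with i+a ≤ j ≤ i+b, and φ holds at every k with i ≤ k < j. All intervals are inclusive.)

none

Need earliest j ≥ 3 with (!grant & req), and !req at every k in [3,j-1].
  j=3: rhs fails.
  j=4: rhs fails.
  j=5: rhs fails.
  j=6: rhs fails.
  j=7: rhs fails.
  j=8: rhs fails.
  j=9: rhs fails.
No witness within the range → none.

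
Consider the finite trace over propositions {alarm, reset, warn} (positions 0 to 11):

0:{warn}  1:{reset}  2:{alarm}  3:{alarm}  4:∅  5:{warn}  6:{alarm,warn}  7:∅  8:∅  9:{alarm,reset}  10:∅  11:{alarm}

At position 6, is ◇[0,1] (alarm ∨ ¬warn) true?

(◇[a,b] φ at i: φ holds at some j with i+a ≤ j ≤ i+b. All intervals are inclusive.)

Yes

Check (alarm ∨ ¬warn) at each j in [6,7]:
  j=6: true
  j=7: true
Found at j=6 → formula holds.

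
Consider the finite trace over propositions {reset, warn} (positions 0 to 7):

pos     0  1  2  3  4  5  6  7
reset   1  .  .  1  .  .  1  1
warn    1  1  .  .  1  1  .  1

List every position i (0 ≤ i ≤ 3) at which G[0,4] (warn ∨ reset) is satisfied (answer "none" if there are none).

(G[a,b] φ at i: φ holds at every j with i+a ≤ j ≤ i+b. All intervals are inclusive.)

3

Evaluate at each i in [0,3]:
  i=0: ✗ (fails at j=2)
  i=1: ✗ (fails at j=2)
  i=2: ✗ (fails at j=2)
  i=3: ✓ (all of [3,7])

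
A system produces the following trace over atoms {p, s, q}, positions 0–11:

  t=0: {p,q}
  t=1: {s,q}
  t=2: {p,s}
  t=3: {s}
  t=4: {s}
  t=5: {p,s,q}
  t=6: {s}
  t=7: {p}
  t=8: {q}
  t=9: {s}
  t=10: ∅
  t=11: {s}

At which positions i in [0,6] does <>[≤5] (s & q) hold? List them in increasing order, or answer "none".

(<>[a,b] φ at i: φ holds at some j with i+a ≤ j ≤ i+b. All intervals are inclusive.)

0, 1, 2, 3, 4, 5

Evaluate at each i in [0,6]:
  i=0: ✓ (witness j=1)
  i=1: ✓ (witness j=1)
  i=2: ✓ (witness j=5)
  i=3: ✓ (witness j=5)
  i=4: ✓ (witness j=5)
  i=5: ✓ (witness j=5)
  i=6: ✗ (none in [6,11])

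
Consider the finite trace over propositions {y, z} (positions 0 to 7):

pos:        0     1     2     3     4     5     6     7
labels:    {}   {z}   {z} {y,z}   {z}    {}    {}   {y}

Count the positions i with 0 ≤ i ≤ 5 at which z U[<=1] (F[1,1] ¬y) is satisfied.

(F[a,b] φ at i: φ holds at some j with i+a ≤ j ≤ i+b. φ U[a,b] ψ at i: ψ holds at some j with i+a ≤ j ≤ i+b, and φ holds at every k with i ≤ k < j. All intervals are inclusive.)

6

Evaluate at each i in [0,5]:
  i=0: ✓ (rhs at j=0)
  i=1: ✓ (rhs at j=1)
  i=2: ✓ (rhs at j=3; lhs holds on [2,2])
  i=3: ✓ (rhs at j=3)
  i=4: ✓ (rhs at j=4)
  i=5: ✓ (rhs at j=5)
Positions where it holds: {0, 1, 2, 3, 4, 5} → 6.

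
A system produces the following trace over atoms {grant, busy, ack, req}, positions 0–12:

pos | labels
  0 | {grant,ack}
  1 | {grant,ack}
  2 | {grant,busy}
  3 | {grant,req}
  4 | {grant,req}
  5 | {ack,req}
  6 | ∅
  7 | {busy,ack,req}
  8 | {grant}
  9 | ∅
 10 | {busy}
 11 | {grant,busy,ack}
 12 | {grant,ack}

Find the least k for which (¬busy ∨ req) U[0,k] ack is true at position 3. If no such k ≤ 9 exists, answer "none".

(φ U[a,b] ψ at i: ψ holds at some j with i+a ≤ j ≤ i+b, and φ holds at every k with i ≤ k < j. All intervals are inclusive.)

2

Need earliest j ≥ 3 with ack, and (¬busy ∨ req) at every k in [3,j-1].
  j=3: rhs fails.
  j=4: rhs fails.
  j=5: rhs holds; lhs holds on [3,4]. k = 2.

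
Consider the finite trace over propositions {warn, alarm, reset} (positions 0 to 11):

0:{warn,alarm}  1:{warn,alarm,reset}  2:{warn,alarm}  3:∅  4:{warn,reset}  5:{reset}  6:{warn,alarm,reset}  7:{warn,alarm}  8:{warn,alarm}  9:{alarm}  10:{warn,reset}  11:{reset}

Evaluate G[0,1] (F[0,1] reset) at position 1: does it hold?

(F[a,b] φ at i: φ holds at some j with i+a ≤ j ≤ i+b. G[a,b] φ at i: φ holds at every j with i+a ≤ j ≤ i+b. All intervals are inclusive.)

False

Check F[0,1] reset at every j in [1,2]:
  j=1: holds (witness at 1)
  j=2: fails (none in [2,3])
Fails at j=2 → formula fails.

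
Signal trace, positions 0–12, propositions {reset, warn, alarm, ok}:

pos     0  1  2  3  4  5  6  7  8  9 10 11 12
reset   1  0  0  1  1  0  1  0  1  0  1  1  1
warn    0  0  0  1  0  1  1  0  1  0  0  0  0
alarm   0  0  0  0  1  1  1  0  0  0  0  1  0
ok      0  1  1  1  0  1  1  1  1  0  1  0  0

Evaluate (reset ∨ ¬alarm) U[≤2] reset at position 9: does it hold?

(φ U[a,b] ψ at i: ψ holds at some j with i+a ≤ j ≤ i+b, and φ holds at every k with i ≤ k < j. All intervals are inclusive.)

Need some j in [9,11] with reset, and (reset ∨ ¬alarm) at every k in [9,j-1].
  j=9: reset false.
  j=10: reset holds; (reset ∨ ¬alarm) holds at every k in [9,9] → satisfied.

Yes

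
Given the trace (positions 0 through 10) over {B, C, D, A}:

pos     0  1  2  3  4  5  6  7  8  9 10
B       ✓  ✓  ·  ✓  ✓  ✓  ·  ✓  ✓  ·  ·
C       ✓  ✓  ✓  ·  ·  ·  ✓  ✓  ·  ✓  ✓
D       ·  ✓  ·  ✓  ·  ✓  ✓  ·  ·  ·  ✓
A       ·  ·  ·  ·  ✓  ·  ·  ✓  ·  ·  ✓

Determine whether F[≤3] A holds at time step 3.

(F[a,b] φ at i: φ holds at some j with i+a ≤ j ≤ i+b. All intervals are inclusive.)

Check A at each j in [3,6]:
  j=3: false
  j=4: true
  j=5: false
  j=6: false
Found at j=4 → formula holds.

Yes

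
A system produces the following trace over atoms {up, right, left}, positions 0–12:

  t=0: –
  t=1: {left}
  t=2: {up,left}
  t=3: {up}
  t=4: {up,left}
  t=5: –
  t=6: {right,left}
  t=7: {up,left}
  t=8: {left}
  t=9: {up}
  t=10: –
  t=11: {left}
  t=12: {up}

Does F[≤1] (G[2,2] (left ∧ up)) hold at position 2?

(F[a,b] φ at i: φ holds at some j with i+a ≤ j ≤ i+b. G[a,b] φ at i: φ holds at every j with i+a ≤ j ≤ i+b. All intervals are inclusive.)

True

Check G[2,2] (left ∧ up) at each j in [2,3]:
  j=2: holds on [4,4]
  j=3: fails at 5
Found at j=2 → formula holds.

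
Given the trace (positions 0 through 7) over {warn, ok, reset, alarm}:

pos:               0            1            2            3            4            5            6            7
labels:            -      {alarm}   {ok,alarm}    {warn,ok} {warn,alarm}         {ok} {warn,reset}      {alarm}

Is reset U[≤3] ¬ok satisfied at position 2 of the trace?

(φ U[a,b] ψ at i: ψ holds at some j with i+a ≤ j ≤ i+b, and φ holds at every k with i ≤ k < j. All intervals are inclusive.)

Need some j in [2,5] with ¬ok, and reset at every k in [2,j-1].
  j=2: ¬ok false.
  j=3: ¬ok false.
  j=4: ¬ok holds, but reset fails at k=2 → not this j.
  j=5: ¬ok false.
No j in the window works → until fails.

Does not hold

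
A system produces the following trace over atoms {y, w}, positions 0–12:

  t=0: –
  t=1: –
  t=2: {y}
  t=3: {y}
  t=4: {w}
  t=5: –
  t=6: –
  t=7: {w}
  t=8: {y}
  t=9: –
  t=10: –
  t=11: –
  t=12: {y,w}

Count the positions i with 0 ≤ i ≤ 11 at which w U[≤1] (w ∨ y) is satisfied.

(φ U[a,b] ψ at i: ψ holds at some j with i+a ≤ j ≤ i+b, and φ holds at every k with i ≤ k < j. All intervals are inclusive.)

Evaluate at each i in [0,11]:
  i=0: ✗ (no rhs in [0,1])
  i=1: ✗ (lhs fails at k=1 before rhs at j=2)
  i=2: ✓ (rhs at j=2)
  i=3: ✓ (rhs at j=3)
  i=4: ✓ (rhs at j=4)
  i=5: ✗ (no rhs in [5,6])
  i=6: ✗ (lhs fails at k=6 before rhs at j=7)
  i=7: ✓ (rhs at j=7)
  i=8: ✓ (rhs at j=8)
  i=9: ✗ (no rhs in [9,10])
  i=10: ✗ (no rhs in [10,11])
  i=11: ✗ (lhs fails at k=11 before rhs at j=12)
Positions where it holds: {2, 3, 4, 7, 8} → 5.

5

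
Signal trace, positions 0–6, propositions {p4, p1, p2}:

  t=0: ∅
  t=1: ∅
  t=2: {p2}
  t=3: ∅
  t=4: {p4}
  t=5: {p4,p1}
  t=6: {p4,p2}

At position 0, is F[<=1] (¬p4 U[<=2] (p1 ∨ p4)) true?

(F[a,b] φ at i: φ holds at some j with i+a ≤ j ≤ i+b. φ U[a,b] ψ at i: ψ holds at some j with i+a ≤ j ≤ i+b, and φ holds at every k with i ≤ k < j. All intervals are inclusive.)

No

Check (¬p4 U[<=2] (p1 ∨ p4)) at each j in [0,1]:
  j=0: fails
  j=1: fails
No position in the window satisfies it → formula fails.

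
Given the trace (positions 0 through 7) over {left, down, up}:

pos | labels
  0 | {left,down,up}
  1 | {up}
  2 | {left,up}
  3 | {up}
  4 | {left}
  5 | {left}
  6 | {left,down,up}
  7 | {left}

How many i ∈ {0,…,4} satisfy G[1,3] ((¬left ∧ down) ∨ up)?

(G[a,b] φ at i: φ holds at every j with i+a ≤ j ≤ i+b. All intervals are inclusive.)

Evaluate at each i in [0,4]:
  i=0: ✓ (all of [1,3])
  i=1: ✗ (fails at j=4)
  i=2: ✗ (fails at j=4)
  i=3: ✗ (fails at j=4)
  i=4: ✗ (fails at j=5)
Positions where it holds: {0} → 1.

1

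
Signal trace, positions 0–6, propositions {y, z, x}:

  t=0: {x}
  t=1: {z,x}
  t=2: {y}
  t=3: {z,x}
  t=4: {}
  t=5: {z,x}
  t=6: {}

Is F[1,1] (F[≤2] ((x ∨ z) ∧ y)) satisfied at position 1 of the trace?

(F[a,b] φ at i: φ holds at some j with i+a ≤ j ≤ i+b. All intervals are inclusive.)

Does not hold

Check F[≤2] ((x ∨ z) ∧ y) at each j in [2,2]:
  j=2: fails (none in [2,4])
No position in the window satisfies it → formula fails.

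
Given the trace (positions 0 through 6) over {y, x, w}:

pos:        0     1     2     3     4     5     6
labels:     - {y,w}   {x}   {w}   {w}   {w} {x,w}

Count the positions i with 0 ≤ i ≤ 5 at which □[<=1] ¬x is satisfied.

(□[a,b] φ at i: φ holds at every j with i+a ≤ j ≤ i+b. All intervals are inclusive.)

3

Evaluate at each i in [0,5]:
  i=0: ✓ (all of [0,1])
  i=1: ✗ (fails at j=2)
  i=2: ✗ (fails at j=2)
  i=3: ✓ (all of [3,4])
  i=4: ✓ (all of [4,5])
  i=5: ✗ (fails at j=6)
Positions where it holds: {0, 3, 4} → 3.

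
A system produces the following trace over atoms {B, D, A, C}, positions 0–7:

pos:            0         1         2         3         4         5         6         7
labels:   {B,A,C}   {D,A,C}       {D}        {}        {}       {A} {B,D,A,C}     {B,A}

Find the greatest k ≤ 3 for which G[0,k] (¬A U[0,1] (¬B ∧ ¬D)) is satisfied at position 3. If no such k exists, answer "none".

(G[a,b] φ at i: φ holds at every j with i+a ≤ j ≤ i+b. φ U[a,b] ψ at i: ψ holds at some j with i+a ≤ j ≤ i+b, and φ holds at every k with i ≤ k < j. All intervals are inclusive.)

(¬A U[0,1] (¬B ∧ ¬D)) must hold from j=3 onward; find where it first fails.
  j=3: holds
  j=4: holds
  j=5: holds
  j=6: fails
Holds on [3,5], so largest k = 2.

2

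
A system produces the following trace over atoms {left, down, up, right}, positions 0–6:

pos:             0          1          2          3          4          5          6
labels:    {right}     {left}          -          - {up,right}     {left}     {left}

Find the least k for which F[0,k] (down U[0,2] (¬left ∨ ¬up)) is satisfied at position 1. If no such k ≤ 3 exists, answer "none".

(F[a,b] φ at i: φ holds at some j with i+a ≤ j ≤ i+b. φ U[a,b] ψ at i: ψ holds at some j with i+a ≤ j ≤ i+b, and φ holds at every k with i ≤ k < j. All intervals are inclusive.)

0

Scan j = 1,2,… for (down U[0,2] (¬left ∨ ¬up)):
  j=1: holds
First hit at j=1, so smallest k = 1-1 = 0.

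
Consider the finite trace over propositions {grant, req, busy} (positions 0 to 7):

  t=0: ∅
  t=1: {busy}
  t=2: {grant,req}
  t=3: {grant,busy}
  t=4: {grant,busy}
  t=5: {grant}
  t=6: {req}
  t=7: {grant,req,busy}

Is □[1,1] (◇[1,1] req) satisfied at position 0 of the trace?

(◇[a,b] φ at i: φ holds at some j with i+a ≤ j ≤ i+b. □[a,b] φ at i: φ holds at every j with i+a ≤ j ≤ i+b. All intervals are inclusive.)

Check ◇[1,1] req at every j in [1,1]:
  j=1: holds (witness at 2)
All positions satisfy it → formula holds.

True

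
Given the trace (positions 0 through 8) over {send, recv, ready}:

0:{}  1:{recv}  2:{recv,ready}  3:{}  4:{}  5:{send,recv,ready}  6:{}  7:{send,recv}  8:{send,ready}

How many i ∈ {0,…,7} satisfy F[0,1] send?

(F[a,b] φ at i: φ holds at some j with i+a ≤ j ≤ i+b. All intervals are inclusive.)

4

Evaluate at each i in [0,7]:
  i=0: ✗ (none in [0,1])
  i=1: ✗ (none in [1,2])
  i=2: ✗ (none in [2,3])
  i=3: ✗ (none in [3,4])
  i=4: ✓ (witness j=5)
  i=5: ✓ (witness j=5)
  i=6: ✓ (witness j=7)
  i=7: ✓ (witness j=7)
Positions where it holds: {4, 5, 6, 7} → 4.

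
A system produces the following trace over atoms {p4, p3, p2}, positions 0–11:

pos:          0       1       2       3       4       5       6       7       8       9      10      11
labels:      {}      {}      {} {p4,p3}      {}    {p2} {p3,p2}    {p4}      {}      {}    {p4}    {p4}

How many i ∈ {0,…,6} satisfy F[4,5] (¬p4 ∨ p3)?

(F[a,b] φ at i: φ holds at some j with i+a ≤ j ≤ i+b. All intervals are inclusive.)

6

Evaluate at each i in [0,6]:
  i=0: ✓ (witness j=4)
  i=1: ✓ (witness j=5)
  i=2: ✓ (witness j=6)
  i=3: ✓ (witness j=8)
  i=4: ✓ (witness j=8)
  i=5: ✓ (witness j=9)
  i=6: ✗ (none in [10,11])
Positions where it holds: {0, 1, 2, 3, 4, 5} → 6.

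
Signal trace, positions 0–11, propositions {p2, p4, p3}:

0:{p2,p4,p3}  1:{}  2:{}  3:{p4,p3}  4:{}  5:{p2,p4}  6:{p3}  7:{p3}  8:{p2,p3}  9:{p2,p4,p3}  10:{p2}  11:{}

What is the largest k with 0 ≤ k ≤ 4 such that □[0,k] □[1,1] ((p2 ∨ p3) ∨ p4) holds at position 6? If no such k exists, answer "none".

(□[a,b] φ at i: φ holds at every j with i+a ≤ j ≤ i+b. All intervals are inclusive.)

□[1,1] ((p2 ∨ p3) ∨ p4) must hold from j=6 onward; find where it first fails.
  j=6: holds
  j=7: holds
  j=8: holds
  j=9: holds
  j=10: fails
Holds on [6,9], so largest k = 3.

3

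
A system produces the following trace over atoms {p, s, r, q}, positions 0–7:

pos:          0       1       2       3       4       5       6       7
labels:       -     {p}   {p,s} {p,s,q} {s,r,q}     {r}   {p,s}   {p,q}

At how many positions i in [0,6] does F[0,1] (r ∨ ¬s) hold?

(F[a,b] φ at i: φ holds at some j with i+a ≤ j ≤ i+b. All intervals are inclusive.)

Evaluate at each i in [0,6]:
  i=0: ✓ (witness j=0)
  i=1: ✓ (witness j=1)
  i=2: ✗ (none in [2,3])
  i=3: ✓ (witness j=4)
  i=4: ✓ (witness j=4)
  i=5: ✓ (witness j=5)
  i=6: ✓ (witness j=7)
Positions where it holds: {0, 1, 3, 4, 5, 6} → 6.

6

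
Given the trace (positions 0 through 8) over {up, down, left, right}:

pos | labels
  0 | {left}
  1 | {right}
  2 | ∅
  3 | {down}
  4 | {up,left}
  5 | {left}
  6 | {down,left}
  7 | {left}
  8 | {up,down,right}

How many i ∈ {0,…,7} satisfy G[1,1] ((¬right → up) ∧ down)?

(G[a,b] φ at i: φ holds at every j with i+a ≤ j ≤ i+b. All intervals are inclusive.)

Evaluate at each i in [0,7]:
  i=0: ✗ (fails at j=1)
  i=1: ✗ (fails at j=2)
  i=2: ✗ (fails at j=3)
  i=3: ✗ (fails at j=4)
  i=4: ✗ (fails at j=5)
  i=5: ✗ (fails at j=6)
  i=6: ✗ (fails at j=7)
  i=7: ✓ (all of [8,8])
Positions where it holds: {7} → 1.

1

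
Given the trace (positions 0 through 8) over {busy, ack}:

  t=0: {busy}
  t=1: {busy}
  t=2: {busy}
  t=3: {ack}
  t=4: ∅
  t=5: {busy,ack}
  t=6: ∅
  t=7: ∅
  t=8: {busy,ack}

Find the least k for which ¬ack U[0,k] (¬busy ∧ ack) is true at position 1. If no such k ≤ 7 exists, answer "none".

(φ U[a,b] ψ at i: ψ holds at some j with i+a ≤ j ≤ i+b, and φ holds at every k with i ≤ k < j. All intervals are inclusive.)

2

Need earliest j ≥ 1 with (¬busy ∧ ack), and ¬ack at every k in [1,j-1].
  j=1: rhs fails.
  j=2: rhs fails.
  j=3: rhs holds; lhs holds on [1,2]. k = 2.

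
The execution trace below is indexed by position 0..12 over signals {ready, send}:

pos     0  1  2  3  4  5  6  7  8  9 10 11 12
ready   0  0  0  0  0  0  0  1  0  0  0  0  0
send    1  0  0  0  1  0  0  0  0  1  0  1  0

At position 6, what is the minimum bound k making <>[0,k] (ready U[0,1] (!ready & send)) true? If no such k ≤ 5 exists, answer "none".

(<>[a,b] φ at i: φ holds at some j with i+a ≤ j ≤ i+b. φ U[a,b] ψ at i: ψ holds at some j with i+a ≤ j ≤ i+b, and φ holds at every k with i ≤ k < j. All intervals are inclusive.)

3

Scan j = 6,7,… for (ready U[0,1] (!ready & send)):
  j=6: fails
  j=7: fails
  j=8: fails
  j=9: holds
First hit at j=9, so smallest k = 9-6 = 3.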